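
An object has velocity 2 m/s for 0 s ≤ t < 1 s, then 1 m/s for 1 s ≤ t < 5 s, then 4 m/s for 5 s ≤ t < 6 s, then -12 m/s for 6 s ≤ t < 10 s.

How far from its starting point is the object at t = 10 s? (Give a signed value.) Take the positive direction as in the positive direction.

Net displacement equals the area under the velocity-time graph (areas below the axis count negative).
0–1 s: 2 × 1 = 2 m
1–5 s: 1 × 4 = 4 m
5–6 s: 4 × 1 = 4 m
6–10 s: -12 × 4 = -48 m
Net displacement = -38 m

-38 m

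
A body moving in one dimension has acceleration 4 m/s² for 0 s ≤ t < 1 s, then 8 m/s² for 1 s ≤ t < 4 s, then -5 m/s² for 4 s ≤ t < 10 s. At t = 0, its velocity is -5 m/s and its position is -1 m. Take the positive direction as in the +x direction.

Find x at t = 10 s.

77 m

On each constant-a segment, Δv = aΔt and Δx = v₀Δt + ½aΔt²; chain segment to segment.
0–1 s: v starts -5 m/s; Δx = -5·1 + ½·4·1² = -3 m; v ends -1 m/s.
1–4 s: v starts -1 m/s; Δx = -1·3 + ½·8·3² = 33 m; v ends 23 m/s.
4–10 s: v starts 23 m/s; Δx = 23·6 + ½·-5·6² = 48 m; v ends -7 m/s.
x(10) = -1 + Σ Δx = 77 m.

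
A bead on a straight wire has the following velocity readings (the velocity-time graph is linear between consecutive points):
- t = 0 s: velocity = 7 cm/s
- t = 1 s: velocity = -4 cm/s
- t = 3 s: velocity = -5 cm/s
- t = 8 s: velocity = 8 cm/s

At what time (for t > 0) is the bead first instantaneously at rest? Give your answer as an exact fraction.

t = 7/11 s

v changes sign on 0–1 s (from 7 to -4); the graph is linear there, so v = 0 at t = 0 + (-7)·(1 − 0)/(-4 − 7) = 7/11 s.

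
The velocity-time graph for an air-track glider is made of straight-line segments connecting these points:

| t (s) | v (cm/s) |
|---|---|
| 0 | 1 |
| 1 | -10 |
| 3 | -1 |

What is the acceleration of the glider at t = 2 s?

4.5 cm/s²

Acceleration is the slope of the v-t graph on 1–3 s: (-1 − -10)/(3 − 1) = 4.5 cm/s².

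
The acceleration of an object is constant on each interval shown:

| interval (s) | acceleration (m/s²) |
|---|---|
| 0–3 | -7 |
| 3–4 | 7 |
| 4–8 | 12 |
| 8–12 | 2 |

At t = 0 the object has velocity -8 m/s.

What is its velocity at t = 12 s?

Δv equals the area under the a-t graph; then v = v₀ + Δv.
0–3 s: -7 × 3 = -21 m/s
3–4 s: 7 × 1 = 7 m/s
4–8 s: 12 × 4 = 48 m/s
8–12 s: 2 × 4 = 8 m/s
Δv = 42 m/s, so v(12) = -8 + (42) = 34 m/s.

34 m/s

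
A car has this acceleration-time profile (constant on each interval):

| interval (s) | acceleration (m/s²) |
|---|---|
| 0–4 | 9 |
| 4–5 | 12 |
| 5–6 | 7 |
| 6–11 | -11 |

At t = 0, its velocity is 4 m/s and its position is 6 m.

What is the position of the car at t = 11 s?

On each constant-a segment, Δv = aΔt and Δx = v₀Δt + ½aΔt²; chain segment to segment.
0–4 s: v starts 4 m/s; Δx = 4·4 + ½·9·4² = 88 m; v ends 40 m/s.
4–5 s: v starts 40 m/s; Δx = 40·1 + ½·12·1² = 46 m; v ends 52 m/s.
5–6 s: v starts 52 m/s; Δx = 52·1 + ½·7·1² = 55.5 m; v ends 59 m/s.
6–11 s: v starts 59 m/s; Δx = 59·5 + ½·-11·5² = 157.5 m; v ends 4 m/s.
x(11) = 6 + Σ Δx = 353 m.

353 m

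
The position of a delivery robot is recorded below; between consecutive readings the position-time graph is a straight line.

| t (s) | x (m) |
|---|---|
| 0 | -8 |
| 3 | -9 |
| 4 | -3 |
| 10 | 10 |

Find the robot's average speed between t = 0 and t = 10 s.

2 m/s

Average speed = (total path length)/(elapsed time); on a piecewise-linear x-t graph the path length is Σ|Δx|.
0–3 s: |Δx| = |-9 − -8| = 1 m
3–4 s: |Δx| = |-3 − -9| = 6 m
4–10 s: |Δx| = |10 − -3| = 13 m
Total path = 20 m; average speed = 20/10 = 2 m/s.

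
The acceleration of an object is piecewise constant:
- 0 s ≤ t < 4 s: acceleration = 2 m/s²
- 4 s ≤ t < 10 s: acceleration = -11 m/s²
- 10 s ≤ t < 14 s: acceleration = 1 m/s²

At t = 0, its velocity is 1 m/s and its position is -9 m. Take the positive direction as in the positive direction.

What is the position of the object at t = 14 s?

On each constant-a segment, Δv = aΔt and Δx = v₀Δt + ½aΔt²; chain segment to segment.
0–4 s: v starts 1 m/s; Δx = 1·4 + ½·2·4² = 20 m; v ends 9 m/s.
4–10 s: v starts 9 m/s; Δx = 9·6 + ½·-11·6² = -144 m; v ends -57 m/s.
10–14 s: v starts -57 m/s; Δx = -57·4 + ½·1·4² = -220 m; v ends -53 m/s.
x(14) = -9 + Σ Δx = -353 m.

-353 m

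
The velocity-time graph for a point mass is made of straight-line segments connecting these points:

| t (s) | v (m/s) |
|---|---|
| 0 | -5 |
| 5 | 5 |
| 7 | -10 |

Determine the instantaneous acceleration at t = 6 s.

Acceleration is the slope of the v-t graph on 5–7 s: (-10 − 5)/(7 − 5) = -7.5 m/s².

-7.5 m/s²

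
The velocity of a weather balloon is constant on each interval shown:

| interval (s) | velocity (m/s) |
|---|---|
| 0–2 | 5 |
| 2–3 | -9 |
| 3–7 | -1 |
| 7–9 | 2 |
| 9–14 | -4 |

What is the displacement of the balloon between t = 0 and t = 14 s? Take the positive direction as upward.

-19 m

Net displacement equals the area under the velocity-time graph (areas below the axis count negative).
0–2 s: 5 × 2 = 10 m
2–3 s: -9 × 1 = -9 m
3–7 s: -1 × 4 = -4 m
7–9 s: 2 × 2 = 4 m
9–14 s: -4 × 5 = -20 m
Net displacement = -19 m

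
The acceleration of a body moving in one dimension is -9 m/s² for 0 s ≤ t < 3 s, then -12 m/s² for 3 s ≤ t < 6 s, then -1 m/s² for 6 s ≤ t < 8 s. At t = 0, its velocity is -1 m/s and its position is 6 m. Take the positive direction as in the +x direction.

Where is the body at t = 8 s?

-305.5 m

On each constant-a segment, Δv = aΔt and Δx = v₀Δt + ½aΔt²; chain segment to segment.
0–3 s: v starts -1 m/s; Δx = -1·3 + ½·-9·3² = -43.5 m; v ends -28 m/s.
3–6 s: v starts -28 m/s; Δx = -28·3 + ½·-12·3² = -138 m; v ends -64 m/s.
6–8 s: v starts -64 m/s; Δx = -64·2 + ½·-1·2² = -130 m; v ends -66 m/s.
x(8) = 6 + Σ Δx = -305.5 m.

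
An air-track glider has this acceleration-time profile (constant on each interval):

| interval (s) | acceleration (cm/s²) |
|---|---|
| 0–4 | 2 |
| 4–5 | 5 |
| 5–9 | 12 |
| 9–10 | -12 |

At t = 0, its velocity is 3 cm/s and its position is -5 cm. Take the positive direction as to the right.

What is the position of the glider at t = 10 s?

On each constant-a segment, Δv = aΔt and Δx = v₀Δt + ½aΔt²; chain segment to segment.
0–4 s: v starts 3 cm/s; Δx = 3·4 + ½·2·4² = 28 cm; v ends 11 cm/s.
4–5 s: v starts 11 cm/s; Δx = 11·1 + ½·5·1² = 13.5 cm; v ends 16 cm/s.
5–9 s: v starts 16 cm/s; Δx = 16·4 + ½·12·4² = 160 cm; v ends 64 cm/s.
9–10 s: v starts 64 cm/s; Δx = 64·1 + ½·-12·1² = 58 cm; v ends 52 cm/s.
x(10) = -5 + Σ Δx = 254.5 cm.

254.5 cm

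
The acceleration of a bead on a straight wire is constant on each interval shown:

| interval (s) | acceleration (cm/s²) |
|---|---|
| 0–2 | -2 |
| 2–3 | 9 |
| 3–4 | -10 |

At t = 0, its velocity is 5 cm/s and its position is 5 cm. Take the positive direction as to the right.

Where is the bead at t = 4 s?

On each constant-a segment, Δv = aΔt and Δx = v₀Δt + ½aΔt²; chain segment to segment.
0–2 s: v starts 5 cm/s; Δx = 5·2 + ½·-2·2² = 6 cm; v ends 1 cm/s.
2–3 s: v starts 1 cm/s; Δx = 1·1 + ½·9·1² = 5.5 cm; v ends 10 cm/s.
3–4 s: v starts 10 cm/s; Δx = 10·1 + ½·-10·1² = 5 cm; v ends 0 cm/s.
x(4) = 5 + Σ Δx = 21.5 cm.

21.5 cm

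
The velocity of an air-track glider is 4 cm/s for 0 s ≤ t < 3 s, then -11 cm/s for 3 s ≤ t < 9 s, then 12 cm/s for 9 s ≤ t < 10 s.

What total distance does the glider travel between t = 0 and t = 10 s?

90 cm

Total distance travelled is ∫|v| dt — sum the magnitudes of each area piece.
0–3 s: |4| × 3 = 12 cm
3–9 s: |-11| × 6 = 66 cm
9–10 s: |12| × 1 = 12 cm
Total distance = 90 cm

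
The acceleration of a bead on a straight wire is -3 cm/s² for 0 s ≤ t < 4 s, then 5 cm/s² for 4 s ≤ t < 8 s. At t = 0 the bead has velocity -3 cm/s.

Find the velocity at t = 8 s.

5 cm/s

Δv equals the area under the a-t graph; then v = v₀ + Δv.
0–4 s: -3 × 4 = -12 cm/s
4–8 s: 5 × 4 = 20 cm/s
Δv = 8 cm/s, so v(8) = -3 + (8) = 5 cm/s.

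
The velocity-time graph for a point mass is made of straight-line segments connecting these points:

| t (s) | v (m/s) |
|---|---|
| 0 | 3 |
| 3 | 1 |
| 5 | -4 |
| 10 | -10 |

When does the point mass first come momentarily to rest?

v changes sign on 3–5 s (from 1 to -4); the graph is linear there, so v = 0 at t = 3 + (-1)·(5 − 3)/(-4 − 1) = 3.4 s.

t = 3.4 s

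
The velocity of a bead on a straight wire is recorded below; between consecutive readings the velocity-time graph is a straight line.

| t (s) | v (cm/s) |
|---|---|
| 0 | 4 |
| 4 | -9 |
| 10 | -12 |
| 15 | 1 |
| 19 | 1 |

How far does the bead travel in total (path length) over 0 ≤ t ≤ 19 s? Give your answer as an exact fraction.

Total distance travelled is ∫|v| dt — sum the magnitudes of each area piece.
0–4 s: v = 0 at t = 16/13 s; triangle areas 32/13 + 162/13 = 194/13 cm
4–10 s: |½(-9 + -12)(6)| = 63 cm
10–15 s: v = 0 at t = 190/13 s; triangle areas 360/13 + 5/26 = 725/26 cm
15–19 s: |1| × 4 = 4 cm
Total distance = 2855/26 cm

2855/26 cm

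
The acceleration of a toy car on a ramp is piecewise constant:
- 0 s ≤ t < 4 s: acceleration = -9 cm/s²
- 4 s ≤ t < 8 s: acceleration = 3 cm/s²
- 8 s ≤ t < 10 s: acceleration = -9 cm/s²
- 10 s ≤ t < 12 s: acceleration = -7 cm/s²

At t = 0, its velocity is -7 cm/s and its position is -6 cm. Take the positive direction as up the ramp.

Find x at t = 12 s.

-446 cm

On each constant-a segment, Δv = aΔt and Δx = v₀Δt + ½aΔt²; chain segment to segment.
0–4 s: v starts -7 cm/s; Δx = -7·4 + ½·-9·4² = -100 cm; v ends -43 cm/s.
4–8 s: v starts -43 cm/s; Δx = -43·4 + ½·3·4² = -148 cm; v ends -31 cm/s.
8–10 s: v starts -31 cm/s; Δx = -31·2 + ½·-9·2² = -80 cm; v ends -49 cm/s.
10–12 s: v starts -49 cm/s; Δx = -49·2 + ½·-7·2² = -112 cm; v ends -63 cm/s.
x(12) = -6 + Σ Δx = -446 cm.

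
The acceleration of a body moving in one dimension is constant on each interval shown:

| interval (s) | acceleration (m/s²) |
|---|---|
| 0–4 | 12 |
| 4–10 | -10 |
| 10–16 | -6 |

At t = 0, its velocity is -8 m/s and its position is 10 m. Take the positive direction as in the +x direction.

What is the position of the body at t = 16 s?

On each constant-a segment, Δv = aΔt and Δx = v₀Δt + ½aΔt²; chain segment to segment.
0–4 s: v starts -8 m/s; Δx = -8·4 + ½·12·4² = 64 m; v ends 40 m/s.
4–10 s: v starts 40 m/s; Δx = 40·6 + ½·-10·6² = 60 m; v ends -20 m/s.
10–16 s: v starts -20 m/s; Δx = -20·6 + ½·-6·6² = -228 m; v ends -56 m/s.
x(16) = 10 + Σ Δx = -94 m.

-94 m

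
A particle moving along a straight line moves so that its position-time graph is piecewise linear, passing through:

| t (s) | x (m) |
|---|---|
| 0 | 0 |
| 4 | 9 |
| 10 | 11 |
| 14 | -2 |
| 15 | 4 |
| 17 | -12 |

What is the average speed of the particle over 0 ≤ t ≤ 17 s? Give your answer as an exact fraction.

46/17 m/s

Average speed = (total path length)/(elapsed time); on a piecewise-linear x-t graph the path length is Σ|Δx|.
0–4 s: |Δx| = |9 − 0| = 9 m
4–10 s: |Δx| = |11 − 9| = 2 m
10–14 s: |Δx| = |-2 − 11| = 13 m
14–15 s: |Δx| = |4 − -2| = 6 m
15–17 s: |Δx| = |-12 − 4| = 16 m
Total path = 46 m; average speed = 46/17 = 46/17 m/s.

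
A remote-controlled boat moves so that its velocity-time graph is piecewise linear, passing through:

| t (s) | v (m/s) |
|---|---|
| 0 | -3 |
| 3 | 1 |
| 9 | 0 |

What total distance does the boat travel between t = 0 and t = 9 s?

Distance (not displacement) is the total path length: add the absolute areas under v-t.
0–3 s: v = 0 at t = 2.25 s; triangle areas 3.375 + 0.375 = 3.75 m
3–9 s: |½(1 + 0)(6)| = 3 m
Total distance = 6.75 m

6.75 m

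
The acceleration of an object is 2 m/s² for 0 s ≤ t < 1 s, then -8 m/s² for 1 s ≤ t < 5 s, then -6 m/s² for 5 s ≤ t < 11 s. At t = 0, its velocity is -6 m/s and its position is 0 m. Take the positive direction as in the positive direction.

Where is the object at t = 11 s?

-409 m

On each constant-a segment, Δv = aΔt and Δx = v₀Δt + ½aΔt²; chain segment to segment.
0–1 s: v starts -6 m/s; Δx = -6·1 + ½·2·1² = -5 m; v ends -4 m/s.
1–5 s: v starts -4 m/s; Δx = -4·4 + ½·-8·4² = -80 m; v ends -36 m/s.
5–11 s: v starts -36 m/s; Δx = -36·6 + ½·-6·6² = -324 m; v ends -72 m/s.
x(11) = 0 + Σ Δx = -409 m.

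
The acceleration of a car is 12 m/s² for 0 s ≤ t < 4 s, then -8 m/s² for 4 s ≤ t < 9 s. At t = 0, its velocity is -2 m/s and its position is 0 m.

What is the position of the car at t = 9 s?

218 m

On each constant-a segment, Δv = aΔt and Δx = v₀Δt + ½aΔt²; chain segment to segment.
0–4 s: v starts -2 m/s; Δx = -2·4 + ½·12·4² = 88 m; v ends 46 m/s.
4–9 s: v starts 46 m/s; Δx = 46·5 + ½·-8·5² = 130 m; v ends 6 m/s.
x(9) = 0 + Σ Δx = 218 m.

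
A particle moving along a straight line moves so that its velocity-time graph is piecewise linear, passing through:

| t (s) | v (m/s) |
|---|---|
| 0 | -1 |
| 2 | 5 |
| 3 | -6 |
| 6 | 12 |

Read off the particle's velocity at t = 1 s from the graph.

2 m/s

On 0–2 s the graph is linear from -1 to 5 m/s: v(1) = -1 + (5 − -1)·(1 − 0)/(2 − 0) = 2 m/s.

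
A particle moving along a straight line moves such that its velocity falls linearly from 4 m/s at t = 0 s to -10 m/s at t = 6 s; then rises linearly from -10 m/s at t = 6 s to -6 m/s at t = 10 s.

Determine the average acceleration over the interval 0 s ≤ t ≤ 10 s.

Average acceleration = Δv/Δt = (-6 − 4)/(10 − 0) = -1 m/s².

-1 m/s²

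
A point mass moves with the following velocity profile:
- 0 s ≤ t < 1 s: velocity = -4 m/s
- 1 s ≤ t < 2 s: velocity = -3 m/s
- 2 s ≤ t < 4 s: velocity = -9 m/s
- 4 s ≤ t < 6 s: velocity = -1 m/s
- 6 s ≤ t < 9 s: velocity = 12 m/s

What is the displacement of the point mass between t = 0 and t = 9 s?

Net displacement equals the area under the velocity-time graph (areas below the axis count negative).
0–1 s: -4 × 1 = -4 m
1–2 s: -3 × 1 = -3 m
2–4 s: -9 × 2 = -18 m
4–6 s: -1 × 2 = -2 m
6–9 s: 12 × 3 = 36 m
Net displacement = 9 m

9 m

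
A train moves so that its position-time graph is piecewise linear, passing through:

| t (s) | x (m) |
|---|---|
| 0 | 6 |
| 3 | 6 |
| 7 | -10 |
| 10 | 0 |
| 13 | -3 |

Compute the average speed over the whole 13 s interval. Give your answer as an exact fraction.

29/13 m/s

Average speed = (total path length)/(elapsed time); on a piecewise-linear x-t graph the path length is Σ|Δx|.
0–3 s: |Δx| = |6 − 6| = 0 m
3–7 s: |Δx| = |-10 − 6| = 16 m
7–10 s: |Δx| = |0 − -10| = 10 m
10–13 s: |Δx| = |-3 − 0| = 3 m
Total path = 29 m; average speed = 29/13 = 29/13 m/s.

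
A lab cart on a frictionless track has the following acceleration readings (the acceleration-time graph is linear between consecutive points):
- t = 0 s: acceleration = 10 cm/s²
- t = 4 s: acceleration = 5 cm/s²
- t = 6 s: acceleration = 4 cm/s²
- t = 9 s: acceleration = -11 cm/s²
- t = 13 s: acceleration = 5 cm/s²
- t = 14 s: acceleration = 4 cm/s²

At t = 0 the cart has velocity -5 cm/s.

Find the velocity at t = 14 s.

16 cm/s

Δv equals the area under the a-t graph; then v = v₀ + Δv.
0–4 s: ½(10 + 5)(4) = 30 cm/s
4–6 s: ½(5 + 4)(2) = 9 cm/s
6–9 s: ½(4 + -11)(3) = -10.5 cm/s
9–13 s: ½(-11 + 5)(4) = -12 cm/s
13–14 s: ½(5 + 4)(1) = 4.5 cm/s
Δv = 21 cm/s, so v(14) = -5 + (21) = 16 cm/s.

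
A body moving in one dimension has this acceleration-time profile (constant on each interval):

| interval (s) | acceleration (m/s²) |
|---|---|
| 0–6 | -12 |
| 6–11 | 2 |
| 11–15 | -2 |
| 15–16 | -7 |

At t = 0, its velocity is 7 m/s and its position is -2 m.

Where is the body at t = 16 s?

On each constant-a segment, Δv = aΔt and Δx = v₀Δt + ½aΔt²; chain segment to segment.
0–6 s: v starts 7 m/s; Δx = 7·6 + ½·-12·6² = -174 m; v ends -65 m/s.
6–11 s: v starts -65 m/s; Δx = -65·5 + ½·2·5² = -300 m; v ends -55 m/s.
11–15 s: v starts -55 m/s; Δx = -55·4 + ½·-2·4² = -236 m; v ends -63 m/s.
15–16 s: v starts -63 m/s; Δx = -63·1 + ½·-7·1² = -66.5 m; v ends -70 m/s.
x(16) = -2 + Σ Δx = -778.5 m.

-778.5 m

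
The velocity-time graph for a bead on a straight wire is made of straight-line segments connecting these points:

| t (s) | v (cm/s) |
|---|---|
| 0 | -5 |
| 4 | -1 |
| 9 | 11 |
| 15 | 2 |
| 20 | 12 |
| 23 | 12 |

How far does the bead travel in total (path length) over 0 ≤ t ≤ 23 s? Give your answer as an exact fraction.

Distance (not displacement) is the total path length: add the absolute areas under v-t.
0–4 s: |½(-5 + -1)(4)| = 12 cm
4–9 s: v = 0 at t = 53/12 s; triangle areas 5/24 + 605/24 = 305/12 cm
9–15 s: |½(11 + 2)(6)| = 39 cm
15–20 s: |½(2 + 12)(5)| = 35 cm
20–23 s: |12| × 3 = 36 cm
Total distance = 1769/12 cm

1769/12 cm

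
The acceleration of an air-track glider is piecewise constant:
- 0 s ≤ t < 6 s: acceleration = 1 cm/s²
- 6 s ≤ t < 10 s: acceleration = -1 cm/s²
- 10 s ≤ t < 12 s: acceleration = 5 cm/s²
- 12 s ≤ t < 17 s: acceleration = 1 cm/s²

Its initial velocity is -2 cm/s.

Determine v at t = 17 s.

15 cm/s

Δv equals the area under the a-t graph; then v = v₀ + Δv.
0–6 s: 1 × 6 = 6 cm/s
6–10 s: -1 × 4 = -4 cm/s
10–12 s: 5 × 2 = 10 cm/s
12–17 s: 1 × 5 = 5 cm/s
Δv = 17 cm/s, so v(17) = -2 + (17) = 15 cm/s.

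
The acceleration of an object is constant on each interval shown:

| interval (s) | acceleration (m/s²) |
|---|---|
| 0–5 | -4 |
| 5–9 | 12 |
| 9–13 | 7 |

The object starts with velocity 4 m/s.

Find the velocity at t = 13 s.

60 m/s

Δv equals the area under the a-t graph; then v = v₀ + Δv.
0–5 s: -4 × 5 = -20 m/s
5–9 s: 12 × 4 = 48 m/s
9–13 s: 7 × 4 = 28 m/s
Δv = 56 m/s, so v(13) = 4 + (56) = 60 m/s.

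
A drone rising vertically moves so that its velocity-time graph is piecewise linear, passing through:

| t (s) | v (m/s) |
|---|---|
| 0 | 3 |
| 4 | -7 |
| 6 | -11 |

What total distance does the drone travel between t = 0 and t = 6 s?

Distance (not displacement) is the total path length: add the absolute areas under v-t.
0–4 s: v = 0 at t = 1.2 s; triangle areas 1.8 + 9.8 = 11.6 m
4–6 s: |½(-7 + -11)(2)| = 18 m
Total distance = 29.6 m

29.6 m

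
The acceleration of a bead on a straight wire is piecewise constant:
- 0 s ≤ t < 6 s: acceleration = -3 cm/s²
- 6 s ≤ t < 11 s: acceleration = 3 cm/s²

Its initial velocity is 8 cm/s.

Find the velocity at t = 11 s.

5 cm/s

Δv equals the area under the a-t graph; then v = v₀ + Δv.
0–6 s: -3 × 6 = -18 cm/s
6–11 s: 3 × 5 = 15 cm/s
Δv = -3 cm/s, so v(11) = 8 + (-3) = 5 cm/s.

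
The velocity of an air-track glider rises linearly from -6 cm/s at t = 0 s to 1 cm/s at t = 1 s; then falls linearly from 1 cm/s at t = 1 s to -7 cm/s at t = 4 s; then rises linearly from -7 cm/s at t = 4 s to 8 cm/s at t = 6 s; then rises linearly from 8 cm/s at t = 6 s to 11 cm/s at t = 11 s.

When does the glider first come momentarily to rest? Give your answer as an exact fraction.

v changes sign on 0–1 s (from -6 to 1); the graph is linear there, so v = 0 at t = 0 + (6)·(1 − 0)/(1 − -6) = 6/7 s.

t = 6/7 s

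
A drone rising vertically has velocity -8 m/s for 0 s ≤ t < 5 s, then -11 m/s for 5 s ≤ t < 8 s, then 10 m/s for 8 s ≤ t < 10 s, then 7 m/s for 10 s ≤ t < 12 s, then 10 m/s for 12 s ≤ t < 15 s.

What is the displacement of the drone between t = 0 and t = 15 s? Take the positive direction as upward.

Net displacement equals the area under the velocity-time graph (areas below the axis count negative).
0–5 s: -8 × 5 = -40 m
5–8 s: -11 × 3 = -33 m
8–10 s: 10 × 2 = 20 m
10–12 s: 7 × 2 = 14 m
12–15 s: 10 × 3 = 30 m
Net displacement = -9 m

-9 m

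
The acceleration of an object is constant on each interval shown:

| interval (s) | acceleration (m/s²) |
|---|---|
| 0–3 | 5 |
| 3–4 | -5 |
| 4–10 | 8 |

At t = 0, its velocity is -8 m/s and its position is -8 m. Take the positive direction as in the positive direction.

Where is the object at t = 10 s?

151 m

On each constant-a segment, Δv = aΔt and Δx = v₀Δt + ½aΔt²; chain segment to segment.
0–3 s: v starts -8 m/s; Δx = -8·3 + ½·5·3² = -1.5 m; v ends 7 m/s.
3–4 s: v starts 7 m/s; Δx = 7·1 + ½·-5·1² = 4.5 m; v ends 2 m/s.
4–10 s: v starts 2 m/s; Δx = 2·6 + ½·8·6² = 156 m; v ends 50 m/s.
x(10) = -8 + Σ Δx = 151 m.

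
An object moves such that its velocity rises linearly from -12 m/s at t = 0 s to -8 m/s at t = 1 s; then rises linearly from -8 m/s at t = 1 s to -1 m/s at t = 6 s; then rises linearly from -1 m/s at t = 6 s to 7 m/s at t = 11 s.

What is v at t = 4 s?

-3.8 m/s

On 1–6 s the graph is linear from -8 to -1 m/s: v(4) = -8 + (-1 − -8)·(4 − 1)/(6 − 1) = -3.8 m/s.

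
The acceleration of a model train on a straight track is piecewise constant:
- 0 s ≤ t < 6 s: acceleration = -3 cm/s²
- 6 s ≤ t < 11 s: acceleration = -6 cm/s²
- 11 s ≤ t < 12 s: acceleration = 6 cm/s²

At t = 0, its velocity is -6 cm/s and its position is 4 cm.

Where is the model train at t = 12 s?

On each constant-a segment, Δv = aΔt and Δx = v₀Δt + ½aΔt²; chain segment to segment.
0–6 s: v starts -6 cm/s; Δx = -6·6 + ½·-3·6² = -90 cm; v ends -24 cm/s.
6–11 s: v starts -24 cm/s; Δx = -24·5 + ½·-6·5² = -195 cm; v ends -54 cm/s.
11–12 s: v starts -54 cm/s; Δx = -54·1 + ½·6·1² = -51 cm; v ends -48 cm/s.
x(12) = 4 + Σ Δx = -332 cm.

-332 cm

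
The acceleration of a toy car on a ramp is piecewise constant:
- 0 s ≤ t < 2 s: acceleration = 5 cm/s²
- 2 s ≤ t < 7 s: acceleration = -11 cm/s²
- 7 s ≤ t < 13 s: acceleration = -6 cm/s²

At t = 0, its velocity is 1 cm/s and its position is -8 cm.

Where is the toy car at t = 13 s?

-450.5 cm

On each constant-a segment, Δv = aΔt and Δx = v₀Δt + ½aΔt²; chain segment to segment.
0–2 s: v starts 1 cm/s; Δx = 1·2 + ½·5·2² = 12 cm; v ends 11 cm/s.
2–7 s: v starts 11 cm/s; Δx = 11·5 + ½·-11·5² = -82.5 cm; v ends -44 cm/s.
7–13 s: v starts -44 cm/s; Δx = -44·6 + ½·-6·6² = -372 cm; v ends -80 cm/s.
x(13) = -8 + Σ Δx = -450.5 cm.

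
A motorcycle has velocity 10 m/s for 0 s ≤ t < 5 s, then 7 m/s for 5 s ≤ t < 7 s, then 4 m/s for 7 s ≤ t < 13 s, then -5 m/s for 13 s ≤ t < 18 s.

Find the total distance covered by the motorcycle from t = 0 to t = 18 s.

Distance (not displacement) is the total path length: add the absolute areas under v-t.
0–5 s: |10| × 5 = 50 m
5–7 s: |7| × 2 = 14 m
7–13 s: |4| × 6 = 24 m
13–18 s: |-5| × 5 = 25 m
Total distance = 113 m

113 m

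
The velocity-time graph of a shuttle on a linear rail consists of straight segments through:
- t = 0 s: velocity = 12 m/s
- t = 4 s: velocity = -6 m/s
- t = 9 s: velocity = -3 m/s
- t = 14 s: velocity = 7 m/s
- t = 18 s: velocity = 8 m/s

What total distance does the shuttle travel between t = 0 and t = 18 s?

Total distance travelled is ∫|v| dt — sum the magnitudes of each area piece.
0–4 s: v = 0 at t = 8/3 s; triangle areas 16 + 4 = 20 m
4–9 s: |½(-6 + -3)(5)| = 22.5 m
9–14 s: v = 0 at t = 10.5 s; triangle areas 2.25 + 12.25 = 14.5 m
14–18 s: |½(7 + 8)(4)| = 30 m
Total distance = 87 m

87 m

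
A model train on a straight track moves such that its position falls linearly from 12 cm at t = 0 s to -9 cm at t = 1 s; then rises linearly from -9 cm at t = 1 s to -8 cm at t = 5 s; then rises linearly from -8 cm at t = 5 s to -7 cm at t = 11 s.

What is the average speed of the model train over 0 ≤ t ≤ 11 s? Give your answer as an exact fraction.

23/11 cm/s

Average speed = (total path length)/(elapsed time); on a piecewise-linear x-t graph the path length is Σ|Δx|.
0–1 s: |Δx| = |-9 − 12| = 21 cm
1–5 s: |Δx| = |-8 − -9| = 1 cm
5–11 s: |Δx| = |-7 − -8| = 1 cm
Total path = 23 cm; average speed = 23/11 = 23/11 cm/s.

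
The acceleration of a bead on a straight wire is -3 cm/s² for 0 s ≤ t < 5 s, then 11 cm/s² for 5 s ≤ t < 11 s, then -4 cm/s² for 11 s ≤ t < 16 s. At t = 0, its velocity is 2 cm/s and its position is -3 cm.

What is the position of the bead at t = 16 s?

304.5 cm

On each constant-a segment, Δv = aΔt and Δx = v₀Δt + ½aΔt²; chain segment to segment.
0–5 s: v starts 2 cm/s; Δx = 2·5 + ½·-3·5² = -27.5 cm; v ends -13 cm/s.
5–11 s: v starts -13 cm/s; Δx = -13·6 + ½·11·6² = 120 cm; v ends 53 cm/s.
11–16 s: v starts 53 cm/s; Δx = 53·5 + ½·-4·5² = 215 cm; v ends 33 cm/s.
x(16) = -3 + Σ Δx = 304.5 cm.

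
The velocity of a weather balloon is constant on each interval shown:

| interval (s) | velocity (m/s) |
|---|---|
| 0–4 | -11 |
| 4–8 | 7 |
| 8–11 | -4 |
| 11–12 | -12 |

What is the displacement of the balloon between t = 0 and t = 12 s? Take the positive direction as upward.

Net displacement equals the area under the velocity-time graph (areas below the axis count negative).
0–4 s: -11 × 4 = -44 m
4–8 s: 7 × 4 = 28 m
8–11 s: -4 × 3 = -12 m
11–12 s: -12 × 1 = -12 m
Net displacement = -40 m

-40 m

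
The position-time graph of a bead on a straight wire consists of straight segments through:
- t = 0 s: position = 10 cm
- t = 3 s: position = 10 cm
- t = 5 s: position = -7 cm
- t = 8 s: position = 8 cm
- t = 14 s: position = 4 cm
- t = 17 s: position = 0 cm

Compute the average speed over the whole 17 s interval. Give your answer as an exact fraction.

Average speed = (total path length)/(elapsed time); on a piecewise-linear x-t graph the path length is Σ|Δx|.
0–3 s: |Δx| = |10 − 10| = 0 cm
3–5 s: |Δx| = |-7 − 10| = 17 cm
5–8 s: |Δx| = |8 − -7| = 15 cm
8–14 s: |Δx| = |4 − 8| = 4 cm
14–17 s: |Δx| = |0 − 4| = 4 cm
Total path = 40 cm; average speed = 40/17 = 40/17 cm/s.

40/17 cm/s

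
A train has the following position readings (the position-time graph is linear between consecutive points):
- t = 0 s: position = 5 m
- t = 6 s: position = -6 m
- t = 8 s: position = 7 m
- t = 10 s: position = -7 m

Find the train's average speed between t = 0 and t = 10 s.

3.8 m/s

Average speed = (total path length)/(elapsed time); on a piecewise-linear x-t graph the path length is Σ|Δx|.
0–6 s: |Δx| = |-6 − 5| = 11 m
6–8 s: |Δx| = |7 − -6| = 13 m
8–10 s: |Δx| = |-7 − 7| = 14 m
Total path = 38 m; average speed = 38/10 = 3.8 m/s.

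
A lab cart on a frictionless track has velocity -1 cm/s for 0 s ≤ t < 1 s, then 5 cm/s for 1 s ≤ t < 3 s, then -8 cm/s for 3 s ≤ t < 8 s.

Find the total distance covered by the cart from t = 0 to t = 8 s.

51 cm

Total distance travelled is ∫|v| dt — sum the magnitudes of each area piece.
0–1 s: |-1| × 1 = 1 cm
1–3 s: |5| × 2 = 10 cm
3–8 s: |-8| × 5 = 40 cm
Total distance = 51 cm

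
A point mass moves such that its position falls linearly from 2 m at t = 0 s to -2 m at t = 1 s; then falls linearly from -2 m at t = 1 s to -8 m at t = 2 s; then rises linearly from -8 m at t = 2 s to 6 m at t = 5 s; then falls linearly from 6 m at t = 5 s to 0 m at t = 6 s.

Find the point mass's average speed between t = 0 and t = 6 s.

Average speed = (total path length)/(elapsed time); on a piecewise-linear x-t graph the path length is Σ|Δx|.
0–1 s: |Δx| = |-2 − 2| = 4 m
1–2 s: |Δx| = |-8 − -2| = 6 m
2–5 s: |Δx| = |6 − -8| = 14 m
5–6 s: |Δx| = |0 − 6| = 6 m
Total path = 30 m; average speed = 30/6 = 5 m/s.

5 m/s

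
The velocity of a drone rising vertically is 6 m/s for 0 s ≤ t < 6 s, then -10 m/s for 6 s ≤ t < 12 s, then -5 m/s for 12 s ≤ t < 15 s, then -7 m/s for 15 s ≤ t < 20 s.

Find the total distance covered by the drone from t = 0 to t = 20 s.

146 m

Total distance travelled is ∫|v| dt — sum the magnitudes of each area piece.
0–6 s: |6| × 6 = 36 m
6–12 s: |-10| × 6 = 60 m
12–15 s: |-5| × 3 = 15 m
15–20 s: |-7| × 5 = 35 m
Total distance = 146 m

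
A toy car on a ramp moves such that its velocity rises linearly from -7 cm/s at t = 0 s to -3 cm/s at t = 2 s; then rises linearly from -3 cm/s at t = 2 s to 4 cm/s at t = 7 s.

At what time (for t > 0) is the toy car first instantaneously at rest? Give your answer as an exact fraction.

v changes sign on 2–7 s (from -3 to 4); the graph is linear there, so v = 0 at t = 2 + (3)·(7 − 2)/(4 − -3) = 29/7 s.

t = 29/7 s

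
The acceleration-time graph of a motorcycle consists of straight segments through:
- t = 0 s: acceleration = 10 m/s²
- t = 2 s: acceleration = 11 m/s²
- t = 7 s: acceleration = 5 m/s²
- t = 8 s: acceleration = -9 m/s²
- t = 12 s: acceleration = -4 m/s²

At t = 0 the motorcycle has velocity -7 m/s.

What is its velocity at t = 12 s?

Δv equals the area under the a-t graph; then v = v₀ + Δv.
0–2 s: ½(10 + 11)(2) = 21 m/s
2–7 s: ½(11 + 5)(5) = 40 m/s
7–8 s: ½(5 + -9)(1) = -2 m/s
8–12 s: ½(-9 + -4)(4) = -26 m/s
Δv = 33 m/s, so v(12) = -7 + (33) = 26 m/s.

26 m/s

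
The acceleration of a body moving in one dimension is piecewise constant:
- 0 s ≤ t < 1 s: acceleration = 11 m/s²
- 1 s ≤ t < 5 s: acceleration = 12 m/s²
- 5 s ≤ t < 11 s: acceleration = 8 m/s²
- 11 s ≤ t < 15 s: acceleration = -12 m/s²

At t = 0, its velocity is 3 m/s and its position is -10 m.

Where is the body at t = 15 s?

On each constant-a segment, Δv = aΔt and Δx = v₀Δt + ½aΔt²; chain segment to segment.
0–1 s: v starts 3 m/s; Δx = 3·1 + ½·11·1² = 8.5 m; v ends 14 m/s.
1–5 s: v starts 14 m/s; Δx = 14·4 + ½·12·4² = 152 m; v ends 62 m/s.
5–11 s: v starts 62 m/s; Δx = 62·6 + ½·8·6² = 516 m; v ends 110 m/s.
11–15 s: v starts 110 m/s; Δx = 110·4 + ½·-12·4² = 344 m; v ends 62 m/s.
x(15) = -10 + Σ Δx = 1010.5 m.

1010.5 m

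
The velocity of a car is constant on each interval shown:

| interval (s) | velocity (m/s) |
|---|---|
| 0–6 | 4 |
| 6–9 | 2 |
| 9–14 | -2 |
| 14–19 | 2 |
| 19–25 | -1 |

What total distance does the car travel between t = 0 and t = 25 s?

Distance (not displacement) is the total path length: add the absolute areas under v-t.
0–6 s: |4| × 6 = 24 m
6–9 s: |2| × 3 = 6 m
9–14 s: |-2| × 5 = 10 m
14–19 s: |2| × 5 = 10 m
19–25 s: |-1| × 6 = 6 m
Total distance = 56 m

56 m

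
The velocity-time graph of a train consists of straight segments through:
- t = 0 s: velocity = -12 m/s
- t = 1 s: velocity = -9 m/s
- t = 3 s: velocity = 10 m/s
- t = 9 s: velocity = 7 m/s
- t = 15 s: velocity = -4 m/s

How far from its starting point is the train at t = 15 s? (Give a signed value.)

50.5 m

Net displacement equals the area under the velocity-time graph (areas below the axis count negative).
0–1 s: ½(-12 + -9)(1) = -10.5 m
1–3 s: ½(-9 + 10)(2) = 1 m
3–9 s: ½(10 + 7)(6) = 51 m
9–15 s: ½(7 + -4)(6) = 9 m
Net displacement = 50.5 m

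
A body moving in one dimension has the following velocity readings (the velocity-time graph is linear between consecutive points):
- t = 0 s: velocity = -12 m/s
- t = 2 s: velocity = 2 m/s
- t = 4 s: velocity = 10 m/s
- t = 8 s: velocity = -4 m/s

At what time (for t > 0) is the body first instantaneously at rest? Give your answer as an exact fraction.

v changes sign on 0–2 s (from -12 to 2); the graph is linear there, so v = 0 at t = 0 + (12)·(2 − 0)/(2 − -12) = 12/7 s.

t = 12/7 s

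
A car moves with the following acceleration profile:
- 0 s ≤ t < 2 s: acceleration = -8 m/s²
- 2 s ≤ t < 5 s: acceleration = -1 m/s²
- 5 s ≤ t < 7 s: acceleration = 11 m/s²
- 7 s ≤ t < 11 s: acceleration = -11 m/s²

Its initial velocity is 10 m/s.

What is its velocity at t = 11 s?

Δv equals the area under the a-t graph; then v = v₀ + Δv.
0–2 s: -8 × 2 = -16 m/s
2–5 s: -1 × 3 = -3 m/s
5–7 s: 11 × 2 = 22 m/s
7–11 s: -11 × 4 = -44 m/s
Δv = -41 m/s, so v(11) = 10 + (-41) = -31 m/s.

-31 m/s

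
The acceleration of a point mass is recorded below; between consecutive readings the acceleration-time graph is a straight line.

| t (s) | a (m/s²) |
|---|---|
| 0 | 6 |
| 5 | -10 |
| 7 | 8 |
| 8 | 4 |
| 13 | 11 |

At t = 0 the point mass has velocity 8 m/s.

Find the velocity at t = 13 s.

39.5 m/s

Δv equals the area under the a-t graph; then v = v₀ + Δv.
0–5 s: ½(6 + -10)(5) = -10 m/s
5–7 s: ½(-10 + 8)(2) = -2 m/s
7–8 s: ½(8 + 4)(1) = 6 m/s
8–13 s: ½(4 + 11)(5) = 37.5 m/s
Δv = 31.5 m/s, so v(13) = 8 + (31.5) = 39.5 m/s.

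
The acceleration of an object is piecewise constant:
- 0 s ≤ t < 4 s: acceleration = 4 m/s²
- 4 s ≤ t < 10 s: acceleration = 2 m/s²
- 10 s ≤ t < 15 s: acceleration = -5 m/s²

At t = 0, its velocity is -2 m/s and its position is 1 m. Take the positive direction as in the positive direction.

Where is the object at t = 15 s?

On each constant-a segment, Δv = aΔt and Δx = v₀Δt + ½aΔt²; chain segment to segment.
0–4 s: v starts -2 m/s; Δx = -2·4 + ½·4·4² = 24 m; v ends 14 m/s.
4–10 s: v starts 14 m/s; Δx = 14·6 + ½·2·6² = 120 m; v ends 26 m/s.
10–15 s: v starts 26 m/s; Δx = 26·5 + ½·-5·5² = 67.5 m; v ends 1 m/s.
x(15) = 1 + Σ Δx = 212.5 m.

212.5 m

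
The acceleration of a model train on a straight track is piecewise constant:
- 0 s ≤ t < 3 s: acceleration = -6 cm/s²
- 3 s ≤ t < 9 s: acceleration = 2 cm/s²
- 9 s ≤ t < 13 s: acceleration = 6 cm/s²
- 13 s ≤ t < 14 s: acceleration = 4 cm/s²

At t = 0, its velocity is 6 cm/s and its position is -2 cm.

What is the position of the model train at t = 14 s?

On each constant-a segment, Δv = aΔt and Δx = v₀Δt + ½aΔt²; chain segment to segment.
0–3 s: v starts 6 cm/s; Δx = 6·3 + ½·-6·3² = -9 cm; v ends -12 cm/s.
3–9 s: v starts -12 cm/s; Δx = -12·6 + ½·2·6² = -36 cm; v ends 0 cm/s.
9–13 s: v starts 0 cm/s; Δx = 0·4 + ½·6·4² = 48 cm; v ends 24 cm/s.
13–14 s: v starts 24 cm/s; Δx = 24·1 + ½·4·1² = 26 cm; v ends 28 cm/s.
x(14) = -2 + Σ Δx = 27 cm.

27 cm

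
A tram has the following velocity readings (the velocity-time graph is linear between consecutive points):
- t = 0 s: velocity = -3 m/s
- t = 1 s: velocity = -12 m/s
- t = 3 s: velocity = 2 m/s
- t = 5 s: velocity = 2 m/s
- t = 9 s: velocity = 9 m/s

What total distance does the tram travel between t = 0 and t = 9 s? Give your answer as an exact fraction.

Total distance travelled is ∫|v| dt — sum the magnitudes of each area piece.
0–1 s: |½(-3 + -12)(1)| = 7.5 m
1–3 s: v = 0 at t = 19/7 s; triangle areas 72/7 + 2/7 = 74/7 m
3–5 s: |2| × 2 = 4 m
5–9 s: |½(2 + 9)(4)| = 22 m
Total distance = 617/14 m

617/14 m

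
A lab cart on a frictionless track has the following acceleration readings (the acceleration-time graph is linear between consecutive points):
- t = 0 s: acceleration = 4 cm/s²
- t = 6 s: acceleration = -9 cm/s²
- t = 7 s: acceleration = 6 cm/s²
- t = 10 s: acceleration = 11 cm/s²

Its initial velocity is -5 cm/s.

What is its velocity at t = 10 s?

4 cm/s

Δv equals the area under the a-t graph; then v = v₀ + Δv.
0–6 s: ½(4 + -9)(6) = -15 cm/s
6–7 s: ½(-9 + 6)(1) = -1.5 cm/s
7–10 s: ½(6 + 11)(3) = 25.5 cm/s
Δv = 9 cm/s, so v(10) = -5 + (9) = 4 cm/s.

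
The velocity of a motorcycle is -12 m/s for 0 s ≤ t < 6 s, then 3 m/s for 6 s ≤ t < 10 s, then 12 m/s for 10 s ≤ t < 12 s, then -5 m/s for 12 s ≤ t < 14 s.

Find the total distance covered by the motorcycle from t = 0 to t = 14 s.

118 m

Distance (not displacement) is the total path length: add the absolute areas under v-t.
0–6 s: |-12| × 6 = 72 m
6–10 s: |3| × 4 = 12 m
10–12 s: |12| × 2 = 24 m
12–14 s: |-5| × 2 = 10 m
Total distance = 118 m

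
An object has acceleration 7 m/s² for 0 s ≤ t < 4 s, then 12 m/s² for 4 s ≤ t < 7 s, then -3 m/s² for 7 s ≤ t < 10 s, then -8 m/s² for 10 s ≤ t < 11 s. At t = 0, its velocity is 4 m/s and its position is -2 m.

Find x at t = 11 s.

On each constant-a segment, Δv = aΔt and Δx = v₀Δt + ½aΔt²; chain segment to segment.
0–4 s: v starts 4 m/s; Δx = 4·4 + ½·7·4² = 72 m; v ends 32 m/s.
4–7 s: v starts 32 m/s; Δx = 32·3 + ½·12·3² = 150 m; v ends 68 m/s.
7–10 s: v starts 68 m/s; Δx = 68·3 + ½·-3·3² = 190.5 m; v ends 59 m/s.
10–11 s: v starts 59 m/s; Δx = 59·1 + ½·-8·1² = 55 m; v ends 51 m/s.
x(11) = -2 + Σ Δx = 465.5 m.

465.5 m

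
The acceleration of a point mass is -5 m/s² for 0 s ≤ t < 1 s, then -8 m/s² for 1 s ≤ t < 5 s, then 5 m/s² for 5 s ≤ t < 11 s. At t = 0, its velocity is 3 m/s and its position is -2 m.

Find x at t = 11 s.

On each constant-a segment, Δv = aΔt and Δx = v₀Δt + ½aΔt²; chain segment to segment.
0–1 s: v starts 3 m/s; Δx = 3·1 + ½·-5·1² = 0.5 m; v ends -2 m/s.
1–5 s: v starts -2 m/s; Δx = -2·4 + ½·-8·4² = -72 m; v ends -34 m/s.
5–11 s: v starts -34 m/s; Δx = -34·6 + ½·5·6² = -114 m; v ends -4 m/s.
x(11) = -2 + Σ Δx = -187.5 m.

-187.5 m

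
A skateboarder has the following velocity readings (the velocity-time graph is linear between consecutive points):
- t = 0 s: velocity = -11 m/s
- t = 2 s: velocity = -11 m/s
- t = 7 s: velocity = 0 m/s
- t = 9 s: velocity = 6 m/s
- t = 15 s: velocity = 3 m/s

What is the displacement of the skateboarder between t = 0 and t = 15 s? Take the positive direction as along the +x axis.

Displacement is the signed area under the v-t curve.
0–2 s: -11 × 2 = -22 m
2–7 s: ½(-11 + 0)(5) = -27.5 m
7–9 s: ½(0 + 6)(2) = 6 m
9–15 s: ½(6 + 3)(6) = 27 m
Net displacement = -16.5 m

-16.5 m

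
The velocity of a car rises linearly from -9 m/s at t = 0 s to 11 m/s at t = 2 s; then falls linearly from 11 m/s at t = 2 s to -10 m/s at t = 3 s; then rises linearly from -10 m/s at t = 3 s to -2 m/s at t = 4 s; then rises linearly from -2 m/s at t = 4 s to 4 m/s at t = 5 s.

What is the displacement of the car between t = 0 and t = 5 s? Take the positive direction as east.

Net displacement equals the area under the velocity-time graph (areas below the axis count negative).
0–2 s: ½(-9 + 11)(2) = 2 m
2–3 s: ½(11 + -10)(1) = 0.5 m
3–4 s: ½(-10 + -2)(1) = -6 m
4–5 s: ½(-2 + 4)(1) = 1 m
Net displacement = -2.5 m

-2.5 m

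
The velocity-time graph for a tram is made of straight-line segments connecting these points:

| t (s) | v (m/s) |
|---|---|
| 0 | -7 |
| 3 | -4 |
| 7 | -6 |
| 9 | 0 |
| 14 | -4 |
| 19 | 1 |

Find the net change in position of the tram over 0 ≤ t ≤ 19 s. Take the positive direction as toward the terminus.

-60 m

Displacement is the signed area under the v-t curve.
0–3 s: ½(-7 + -4)(3) = -16.5 m
3–7 s: ½(-4 + -6)(4) = -20 m
7–9 s: ½(-6 + 0)(2) = -6 m
9–14 s: ½(0 + -4)(5) = -10 m
14–19 s: ½(-4 + 1)(5) = -7.5 m
Net displacement = -60 m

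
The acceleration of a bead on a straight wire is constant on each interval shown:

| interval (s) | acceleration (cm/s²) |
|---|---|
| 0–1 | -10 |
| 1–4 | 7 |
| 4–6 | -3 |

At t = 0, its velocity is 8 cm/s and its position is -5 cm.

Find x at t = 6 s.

55.5 cm

On each constant-a segment, Δv = aΔt and Δx = v₀Δt + ½aΔt²; chain segment to segment.
0–1 s: v starts 8 cm/s; Δx = 8·1 + ½·-10·1² = 3 cm; v ends -2 cm/s.
1–4 s: v starts -2 cm/s; Δx = -2·3 + ½·7·3² = 25.5 cm; v ends 19 cm/s.
4–6 s: v starts 19 cm/s; Δx = 19·2 + ½·-3·2² = 32 cm; v ends 13 cm/s.
x(6) = -5 + Σ Δx = 55.5 cm.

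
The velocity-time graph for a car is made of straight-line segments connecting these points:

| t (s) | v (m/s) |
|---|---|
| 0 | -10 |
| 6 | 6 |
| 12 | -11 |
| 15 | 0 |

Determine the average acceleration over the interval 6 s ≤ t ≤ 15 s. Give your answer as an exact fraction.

-2/3 m/s²

Average acceleration = Δv/Δt = (0 − 6)/(15 − 6) = -2/3 m/s².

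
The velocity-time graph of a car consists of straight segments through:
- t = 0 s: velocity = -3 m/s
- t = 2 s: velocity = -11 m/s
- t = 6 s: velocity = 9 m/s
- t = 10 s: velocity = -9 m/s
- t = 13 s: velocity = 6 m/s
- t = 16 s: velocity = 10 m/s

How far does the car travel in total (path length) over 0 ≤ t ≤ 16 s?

87.9 m

Distance (not displacement) is the total path length: add the absolute areas under v-t.
0–2 s: |½(-3 + -11)(2)| = 14 m
2–6 s: v = 0 at t = 4.2 s; triangle areas 12.1 + 8.1 = 20.2 m
6–10 s: v = 0 at t = 8 s; triangle areas 9 + 9 = 18 m
10–13 s: v = 0 at t = 11.8 s; triangle areas 8.1 + 3.6 = 11.7 m
13–16 s: |½(6 + 10)(3)| = 24 m
Total distance = 87.9 m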